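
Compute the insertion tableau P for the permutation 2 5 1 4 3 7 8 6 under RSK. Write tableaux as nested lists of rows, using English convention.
Insert 2: appended to row 1. P = [[2]].
Insert 5: appended to row 1. P = [[2, 5]].
Insert 1: 1 bumps 2 from row 1; 2 starts row 2. P = [[1, 5], [2]].
Insert 4: 4 bumps 5 from row 1; 5 appends to row 2. P = [[1, 4], [2, 5]].
Insert 3: 3 bumps 4 from row 1; 4 bumps 5 from row 2; 5 starts row 3. P = [[1, 3], [2, 4], [5]].
Insert 7: appended to row 1. P = [[1, 3, 7], [2, 4], [5]].
Insert 8: appended to row 1. P = [[1, 3, 7, 8], [2, 4], [5]].
Insert 6: 6 bumps 7 from row 1; 7 appends to row 2. P = [[1, 3, 6, 8], [2, 4, 7], [5]].

So P = [[1, 3, 6, 8], [2, 4, 7], [5]].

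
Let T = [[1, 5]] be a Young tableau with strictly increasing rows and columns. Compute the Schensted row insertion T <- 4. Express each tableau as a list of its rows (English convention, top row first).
[[1, 4], [5]]

In row 1, 4 replaces 5 (the leftmost entry greater than 4); 5 is bumped to row 2. 5 starts a new row 2. The new tableau is [[1, 4], [5]].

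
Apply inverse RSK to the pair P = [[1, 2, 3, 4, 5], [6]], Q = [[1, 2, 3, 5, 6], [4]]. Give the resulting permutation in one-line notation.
Reverse the RSK construction: for i from n down to 1, find the cell of Q containing i, remove the entry at that cell from P, and reverse-bump it up through P; the value ejected from row 1 is w(i).

Step i=6: Q has 6 at row 1, column 5; remove that cell from P, ejecting 5. So w(6) = 5. P is now [[1, 2, 3, 4], [6]].
Step i=5: Q has 5 at row 1, column 4; remove that cell from P, ejecting 4. So w(5) = 4. P is now [[1, 2, 3], [6]].
Step i=4: Q has 4 at row 2, column 1; remove 6 from row 2 of P and reverse-bump: 6 enters row 1 and ejects 3. So w(4) = 3. P is now [[1, 2, 6]].
Step i=3: Q has 3 at row 1, column 3; remove that cell from P, ejecting 6. So w(3) = 6. P is now [[1, 2]].
Step i=2: Q has 2 at row 1, column 2; remove that cell from P, ejecting 2. So w(2) = 2. P is now [[1]].
Step i=1: Q has 1 at row 1, column 1; remove that cell from P, ejecting 1. So w(1) = 1. P is now [].

So w = 1 2 6 3 4 5.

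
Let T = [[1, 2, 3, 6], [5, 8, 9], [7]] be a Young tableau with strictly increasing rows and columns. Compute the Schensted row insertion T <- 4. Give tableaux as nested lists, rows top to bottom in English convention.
[[1, 2, 3, 4], [5, 6, 9], [7, 8]]

In row 1, 4 replaces 6 (the leftmost entry greater than 4); 6 is bumped to row 2. In row 2, 6 replaces 8 (the leftmost entry greater than 6); 8 is bumped to row 3. 8 is appended to row 3. The new tableau is [[1, 2, 3, 4], [5, 6, 9], [7, 8]].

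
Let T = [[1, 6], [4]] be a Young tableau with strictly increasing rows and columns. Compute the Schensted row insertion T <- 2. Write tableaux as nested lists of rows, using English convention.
In row 1, 2 replaces 6 (the leftmost entry greater than 2); 6 is bumped to row 2. 6 is appended to row 2. The new tableau is [[1, 2], [4, 6]].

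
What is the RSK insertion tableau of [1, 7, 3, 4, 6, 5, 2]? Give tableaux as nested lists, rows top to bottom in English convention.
Insert 1: appended to row 1. P = [[1]].
Insert 7: appended to row 1. P = [[1, 7]].
Insert 3: 3 bumps 7 from row 1; 7 starts row 2. P = [[1, 3], [7]].
Insert 4: appended to row 1. P = [[1, 3, 4], [7]].
Insert 6: appended to row 1. P = [[1, 3, 4, 6], [7]].
Insert 5: 5 bumps 6 from row 1; 6 bumps 7 from row 2; 7 starts row 3. P = [[1, 3, 4, 5], [6], [7]].
Insert 2: 2 bumps 3 from row 1; 3 bumps 6 from row 2; 6 bumps 7 from row 3; 7 starts row 4. P = [[1, 2, 4, 5], [3], [6], [7]].

So P = [[1, 2, 4, 5], [3], [6], [7]].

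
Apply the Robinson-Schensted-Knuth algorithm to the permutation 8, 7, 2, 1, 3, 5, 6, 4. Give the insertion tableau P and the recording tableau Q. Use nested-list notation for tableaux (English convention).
P = [[1, 3, 4, 6], [2, 5], [7], [8]], Q = [[1, 5, 6, 7], [2, 8], [3], [4]]

Insert each entry of the permutation into P by Schensted row insertion, recording in Q the position of each new cell.

Insert 8: appended to row 1. P = [[8]].
Insert 7: 7 bumps 8 from row 1; 8 starts row 2. P = [[7], [8]].
Insert 2: 2 bumps 7 from row 1; 7 bumps 8 from row 2; 8 starts row 3. P = [[2], [7], [8]].
Insert 1: 1 bumps 2 from row 1; 2 bumps 7 from row 2; 7 bumps 8 from row 3; 8 starts row 4. P = [[1], [2], [7], [8]].
Insert 3: appended to row 1. P = [[1, 3], [2], [7], [8]].
Insert 5: appended to row 1. P = [[1, 3, 5], [2], [7], [8]].
Insert 6: appended to row 1. P = [[1, 3, 5, 6], [2], [7], [8]].
Insert 4: 4 bumps 5 from row 1; 5 appends to row 2. P = [[1, 3, 4, 6], [2, 5], [7], [8]].

So P = [[1, 3, 4, 6], [2, 5], [7], [8]], Q = [[1, 5, 6, 7], [2, 8], [3], [4]].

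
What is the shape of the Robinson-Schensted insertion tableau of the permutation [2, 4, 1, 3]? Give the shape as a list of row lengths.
[2, 2]

Row-insert each entry into an empty tableau.

After inserting 2: P = [[2]].
After inserting 4: P = [[2, 4]].
After inserting 1: P = [[1, 4], [2]].
After inserting 3: P = [[1, 3], [2, 4]].

The final insertion tableau P = [[1, 3], [2, 4]] has shape [2, 2].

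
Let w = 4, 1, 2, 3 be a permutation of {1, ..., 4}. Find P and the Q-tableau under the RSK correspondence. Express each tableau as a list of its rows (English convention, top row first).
P = [[1, 2, 3], [4]], Q = [[1, 3, 4], [2]]

Insert each entry of the permutation into P by Schensted row insertion, recording in Q the position of each new cell.

Insert 4: appended to row 1. P = [[4]].
Insert 1: 1 bumps 4 from row 1; 4 starts row 2. P = [[1], [4]].
Insert 2: appended to row 1. P = [[1, 2], [4]].
Insert 3: appended to row 1. P = [[1, 2, 3], [4]].

So P = [[1, 2, 3], [4]], Q = [[1, 3, 4], [2]].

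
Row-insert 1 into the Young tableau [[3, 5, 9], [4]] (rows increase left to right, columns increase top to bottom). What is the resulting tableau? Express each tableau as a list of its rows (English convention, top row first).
In row 1, 1 replaces 3 (the leftmost entry greater than 1); 3 is bumped to row 2. In row 2, 3 replaces 4 (the leftmost entry greater than 3); 4 is bumped to row 3. 4 starts a new row 3. The new tableau is [[1, 5, 9], [3], [4]].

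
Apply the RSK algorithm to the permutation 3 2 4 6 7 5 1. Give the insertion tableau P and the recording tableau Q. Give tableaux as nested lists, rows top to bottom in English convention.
P = [[1, 4, 5, 7], [2, 6], [3]], Q = [[1, 3, 4, 5], [2, 6], [7]]

Insert each entry of the permutation into P by Schensted row insertion, recording in Q the position of each new cell.

After inserting 3: P = [[3]].
After inserting 2: P = [[2], [3]].
After inserting 4: P = [[2, 4], [3]].
After inserting 6: P = [[2, 4, 6], [3]].
After inserting 7: P = [[2, 4, 6, 7], [3]].
After inserting 5: P = [[2, 4, 5, 7], [3, 6]].
After inserting 1: P = [[1, 4, 5, 7], [2, 6], [3]].

So P = [[1, 4, 5, 7], [2, 6], [3]], Q = [[1, 3, 4, 5], [2, 6], [7]].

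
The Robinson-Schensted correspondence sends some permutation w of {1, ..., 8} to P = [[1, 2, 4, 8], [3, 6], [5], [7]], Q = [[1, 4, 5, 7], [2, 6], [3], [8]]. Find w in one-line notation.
7 5 1 3 6 4 8 2

Reverse RSK: for i = n, n-1, ..., 1, locate i in Q, remove the corresponding corner cell from P, and reverse-bump its entry up through P; the value ejected from row 1 is w(i).

So w = 7 5 1 3 6 4 8 2.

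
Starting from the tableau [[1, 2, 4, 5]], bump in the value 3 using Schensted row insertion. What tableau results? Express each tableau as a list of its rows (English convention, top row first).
[[1, 2, 3, 5], [4]]

In row 1, 3 replaces 4 (the leftmost entry greater than 3); 4 is bumped to row 2. 4 starts a new row 2. The new tableau is [[1, 2, 3, 5], [4]].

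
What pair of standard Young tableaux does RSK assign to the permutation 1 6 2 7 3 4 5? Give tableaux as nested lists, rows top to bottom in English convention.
Insert each entry of the permutation into P by Schensted row insertion, recording in Q the position of each new cell.

After inserting 1: P = [[1]].
After inserting 6: P = [[1, 6]].
After inserting 2: P = [[1, 2], [6]].
After inserting 7: P = [[1, 2, 7], [6]].
After inserting 3: P = [[1, 2, 3], [6, 7]].
After inserting 4: P = [[1, 2, 3, 4], [6, 7]].
After inserting 5: P = [[1, 2, 3, 4, 5], [6, 7]].

So P = [[1, 2, 3, 4, 5], [6, 7]], Q = [[1, 2, 4, 6, 7], [3, 5]].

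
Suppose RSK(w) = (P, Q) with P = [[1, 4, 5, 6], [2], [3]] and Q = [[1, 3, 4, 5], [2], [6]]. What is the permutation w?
Reverse the RSK construction: for i from n down to 1, find the cell of Q containing i, remove the entry at that cell from P, and reverse-bump it up through P; the value ejected from row 1 is w(i).

Step i=6: Q has 6 at row 3, column 1; remove 3 from row 3 of P and reverse-bump: 3 enters row 2 and ejects 2; 2 enters row 1 and ejects 1. So w(6) = 1. P is now [[2, 4, 5, 6], [3]].
Step i=5: Q has 5 at row 1, column 4; remove that cell from P, ejecting 6. So w(5) = 6. P is now [[2, 4, 5], [3]].
Step i=4: Q has 4 at row 1, column 3; remove that cell from P, ejecting 5. So w(4) = 5. P is now [[2, 4], [3]].
Step i=3: Q has 3 at row 1, column 2; remove that cell from P, ejecting 4. So w(3) = 4. P is now [[2], [3]].
Step i=2: Q has 2 at row 2, column 1; remove 3 from row 2 of P and reverse-bump: 3 enters row 1 and ejects 2. So w(2) = 2. P is now [[3]].
Step i=1: Q has 1 at row 1, column 1; remove that cell from P, ejecting 3. So w(1) = 3. P is now [].

So w = 3 2 4 5 6 1.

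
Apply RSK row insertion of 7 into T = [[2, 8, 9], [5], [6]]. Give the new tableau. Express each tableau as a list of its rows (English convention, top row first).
[[2, 7, 9], [5, 8], [6]]

In row 1, 7 replaces 8 (the leftmost entry greater than 7); 8 is bumped to row 2. 8 is appended to row 2. The new tableau is [[2, 7, 9], [5, 8], [6]].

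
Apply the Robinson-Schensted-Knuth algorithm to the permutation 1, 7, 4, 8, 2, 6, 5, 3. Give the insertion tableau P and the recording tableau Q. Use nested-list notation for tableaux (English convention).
Insert each entry of the permutation into P by Schensted row insertion, recording in Q the position of each new cell.

Insert 1: appended to row 1. P = [[1]].
Insert 7: appended to row 1. P = [[1, 7]].
Insert 4: 4 bumps 7 from row 1; 7 starts row 2. P = [[1, 4], [7]].
Insert 8: appended to row 1. P = [[1, 4, 8], [7]].
Insert 2: 2 bumps 4 from row 1; 4 bumps 7 from row 2; 7 starts row 3. P = [[1, 2, 8], [4], [7]].
Insert 6: 6 bumps 8 from row 1; 8 appends to row 2. P = [[1, 2, 6], [4, 8], [7]].
Insert 5: 5 bumps 6 from row 1; 6 bumps 8 from row 2; 8 appends to row 3. P = [[1, 2, 5], [4, 6], [7, 8]].
Insert 3: 3 bumps 5 from row 1; 5 bumps 6 from row 2; 6 bumps 7 from row 3; 7 starts row 4. P = [[1, 2, 3], [4, 5], [6, 8], [7]].

So P = [[1, 2, 3], [4, 5], [6, 8], [7]], Q = [[1, 2, 4], [3, 6], [5, 7], [8]].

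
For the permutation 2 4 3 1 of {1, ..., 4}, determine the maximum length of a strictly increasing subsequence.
2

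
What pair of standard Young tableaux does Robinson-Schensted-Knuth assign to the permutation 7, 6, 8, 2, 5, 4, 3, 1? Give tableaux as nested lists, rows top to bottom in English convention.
P = [[1, 3], [2, 8], [4], [5], [6], [7]], Q = [[1, 3], [2, 5], [4], [6], [7], [8]]

Insert each entry of the permutation into P by Schensted row insertion, recording in Q the position of each new cell.

Insert 7: appended to row 1. P = [[7]], Q = [[1]].
Insert 6: 6 bumps 7 from row 1; 7 starts row 2. P = [[6], [7]], Q = [[1], [2]].
Insert 8: appended to row 1. P = [[6, 8], [7]], Q = [[1, 3], [2]].
Insert 2: 2 bumps 6 from row 1; 6 bumps 7 from row 2; 7 starts row 3. P = [[2, 8], [6], [7]], Q = [[1, 3], [2], [4]].
Insert 5: 5 bumps 8 from row 1; 8 appends to row 2. P = [[2, 5], [6, 8], [7]], Q = [[1, 3], [2, 5], [4]].
Insert 4: 4 bumps 5 from row 1; 5 bumps 6 from row 2; 6 bumps 7 from row 3; 7 starts row 4. P = [[2, 4], [5, 8], [6], [7]], Q = [[1, 3], [2, 5], [4], [6]].
Insert 3: 3 bumps 4 from row 1; 4 bumps 5 from row 2; 5 bumps 6 from row 3; 6 bumps 7 from row 4; 7 starts row 5. P = [[2, 3], [4, 8], [5], [6], [7]], Q = [[1, 3], [2, 5], [4], [6], [7]].
Insert 1: 1 bumps 2 from row 1; 2 bumps 4 from row 2; 4 bumps 5 from row 3; 5 bumps 6 from row 4; 6 bumps 7 from row 5; 7 starts row 6. P = [[1, 3], [2, 8], [4], [5], [6], [7]], Q = [[1, 3], [2, 5], [4], [6], [7], [8]].

So P = [[1, 3], [2, 8], [4], [5], [6], [7]], Q = [[1, 3], [2, 5], [4], [6], [7], [8]].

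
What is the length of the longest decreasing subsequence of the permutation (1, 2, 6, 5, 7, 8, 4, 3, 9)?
4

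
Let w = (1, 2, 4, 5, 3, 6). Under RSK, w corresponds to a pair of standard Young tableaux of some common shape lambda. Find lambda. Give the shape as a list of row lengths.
RSK row insertion gives P = [[1, 2, 3, 5, 6], [4]], which has shape [5, 1].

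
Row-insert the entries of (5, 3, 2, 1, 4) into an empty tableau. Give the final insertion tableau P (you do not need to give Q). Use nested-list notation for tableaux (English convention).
P = [[1, 4], [2], [3], [5]]

Insert 5: appended to row 1. P = [[5]].
Insert 3: 3 bumps 5 from row 1; 5 starts row 2. P = [[3], [5]].
Insert 2: 2 bumps 3 from row 1; 3 bumps 5 from row 2; 5 starts row 3. P = [[2], [3], [5]].
Insert 1: 1 bumps 2 from row 1; 2 bumps 3 from row 2; 3 bumps 5 from row 3; 5 starts row 4. P = [[1], [2], [3], [5]].
Insert 4: appended to row 1. P = [[1, 4], [2], [3], [5]].

So P = [[1, 4], [2], [3], [5]].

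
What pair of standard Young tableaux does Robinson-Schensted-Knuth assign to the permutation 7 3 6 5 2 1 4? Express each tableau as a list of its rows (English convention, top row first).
Insert each entry of the permutation into P by Schensted row insertion, recording in Q the position of each new cell.

After inserting 7: P = [[7]].
After inserting 3: P = [[3], [7]].
After inserting 6: P = [[3, 6], [7]].
After inserting 5: P = [[3, 5], [6], [7]].
After inserting 2: P = [[2, 5], [3], [6], [7]].
After inserting 1: P = [[1, 5], [2], [3], [6], [7]].
After inserting 4: P = [[1, 4], [2, 5], [3], [6], [7]].

So P = [[1, 4], [2, 5], [3], [6], [7]], Q = [[1, 3], [2, 7], [4], [5], [6]].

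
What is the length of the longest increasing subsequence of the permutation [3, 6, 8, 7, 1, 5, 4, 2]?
3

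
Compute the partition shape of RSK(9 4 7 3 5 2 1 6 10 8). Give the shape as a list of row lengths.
[4, 3, 1, 1, 1]

RSK row insertion gives P = [[1, 5, 6, 8], [2, 7, 10], [3], [4], [9]], which has shape [4, 3, 1, 1, 1].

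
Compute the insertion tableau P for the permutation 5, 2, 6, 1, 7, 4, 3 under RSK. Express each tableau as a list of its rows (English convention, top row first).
Insert 5: appended to row 1. P = [[5]].
Insert 2: 2 bumps 5 from row 1; 5 starts row 2. P = [[2], [5]].
Insert 6: appended to row 1. P = [[2, 6], [5]].
Insert 1: 1 bumps 2 from row 1; 2 bumps 5 from row 2; 5 starts row 3. P = [[1, 6], [2], [5]].
Insert 7: appended to row 1. P = [[1, 6, 7], [2], [5]].
Insert 4: 4 bumps 6 from row 1; 6 appends to row 2. P = [[1, 4, 7], [2, 6], [5]].
Insert 3: 3 bumps 4 from row 1; 4 bumps 6 from row 2; 6 appends to row 3. P = [[1, 3, 7], [2, 4], [5, 6]].

So P = [[1, 3, 7], [2, 4], [5, 6]].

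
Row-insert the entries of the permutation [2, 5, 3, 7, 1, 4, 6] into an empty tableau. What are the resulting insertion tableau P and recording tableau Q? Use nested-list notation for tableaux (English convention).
Insert each entry of the permutation into P by Schensted row insertion, recording in Q the position of each new cell.

Insert 2: appended to row 1. P = [[2]].
Insert 5: appended to row 1. P = [[2, 5]].
Insert 3: 3 bumps 5 from row 1; 5 starts row 2. P = [[2, 3], [5]].
Insert 7: appended to row 1. P = [[2, 3, 7], [5]].
Insert 1: 1 bumps 2 from row 1; 2 bumps 5 from row 2; 5 starts row 3. P = [[1, 3, 7], [2], [5]].
Insert 4: 4 bumps 7 from row 1; 7 appends to row 2. P = [[1, 3, 4], [2, 7], [5]].
Insert 6: appended to row 1. P = [[1, 3, 4, 6], [2, 7], [5]].

So P = [[1, 3, 4, 6], [2, 7], [5]], Q = [[1, 2, 4, 7], [3, 6], [5]].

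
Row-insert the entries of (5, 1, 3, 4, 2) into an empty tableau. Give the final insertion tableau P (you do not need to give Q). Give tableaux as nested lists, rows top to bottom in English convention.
After inserting 5: P = [[5]].
After inserting 1: P = [[1], [5]].
After inserting 3: P = [[1, 3], [5]].
After inserting 4: P = [[1, 3, 4], [5]].
After inserting 2: P = [[1, 2, 4], [3], [5]].

So P = [[1, 2, 4], [3], [5]].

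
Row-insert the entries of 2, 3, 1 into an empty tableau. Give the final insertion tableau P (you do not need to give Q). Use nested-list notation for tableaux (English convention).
P = [[1, 3], [2]]

Insert 2: appended to row 1. P = [[2]].
Insert 3: appended to row 1. P = [[2, 3]].
Insert 1: 1 bumps 2 from row 1; 2 starts row 2. P = [[1, 3], [2]].

So P = [[1, 3], [2]].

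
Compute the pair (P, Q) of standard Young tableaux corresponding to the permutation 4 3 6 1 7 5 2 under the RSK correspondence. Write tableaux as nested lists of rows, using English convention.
Insert each entry of the permutation into P by Schensted row insertion, recording in Q the position of each new cell.

Insert 4: appended to row 1. P = [[4]].
Insert 3: 3 bumps 4 from row 1; 4 starts row 2. P = [[3], [4]].
Insert 6: appended to row 1. P = [[3, 6], [4]].
Insert 1: 1 bumps 3 from row 1; 3 bumps 4 from row 2; 4 starts row 3. P = [[1, 6], [3], [4]].
Insert 7: appended to row 1. P = [[1, 6, 7], [3], [4]].
Insert 5: 5 bumps 6 from row 1; 6 appends to row 2. P = [[1, 5, 7], [3, 6], [4]].
Insert 2: 2 bumps 5 from row 1; 5 bumps 6 from row 2; 6 appends to row 3. P = [[1, 2, 7], [3, 5], [4, 6]].

So P = [[1, 2, 7], [3, 5], [4, 6]], Q = [[1, 3, 5], [2, 6], [4, 7]].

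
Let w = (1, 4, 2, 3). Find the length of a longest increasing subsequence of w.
3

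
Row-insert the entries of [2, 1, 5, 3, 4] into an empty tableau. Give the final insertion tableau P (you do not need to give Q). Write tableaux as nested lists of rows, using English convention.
Insert 2: appended to row 1. P = [[2]].
Insert 1: 1 bumps 2 from row 1; 2 starts row 2. P = [[1], [2]].
Insert 5: appended to row 1. P = [[1, 5], [2]].
Insert 3: 3 bumps 5 from row 1; 5 appends to row 2. P = [[1, 3], [2, 5]].
Insert 4: appended to row 1. P = [[1, 3, 4], [2, 5]].

So P = [[1, 3, 4], [2, 5]].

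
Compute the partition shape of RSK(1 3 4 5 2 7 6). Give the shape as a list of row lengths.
Row-insert each entry into an empty tableau.

After inserting 1: P = [[1]].
After inserting 3: P = [[1, 3]].
After inserting 4: P = [[1, 3, 4]].
After inserting 5: P = [[1, 3, 4, 5]].
After inserting 2: P = [[1, 2, 4, 5], [3]].
After inserting 7: P = [[1, 2, 4, 5, 7], [3]].
After inserting 6: P = [[1, 2, 4, 5, 6], [3, 7]].

The final insertion tableau P = [[1, 2, 4, 5, 6], [3, 7]] has shape [5, 2].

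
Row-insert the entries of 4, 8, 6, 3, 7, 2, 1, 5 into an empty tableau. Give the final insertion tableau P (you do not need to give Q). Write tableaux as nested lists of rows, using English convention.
Insert 4: appended to row 1. P = [[4]].
Insert 8: appended to row 1. P = [[4, 8]].
Insert 6: 6 bumps 8 from row 1; 8 starts row 2. P = [[4, 6], [8]].
Insert 3: 3 bumps 4 from row 1; 4 bumps 8 from row 2; 8 starts row 3. P = [[3, 6], [4], [8]].
Insert 7: appended to row 1. P = [[3, 6, 7], [4], [8]].
Insert 2: 2 bumps 3 from row 1; 3 bumps 4 from row 2; 4 bumps 8 from row 3; 8 starts row 4. P = [[2, 6, 7], [3], [4], [8]].
Insert 1: 1 bumps 2 from row 1; 2 bumps 3 from row 2; 3 bumps 4 from row 3; 4 bumps 8 from row 4; 8 starts row 5. P = [[1, 6, 7], [2], [3], [4], [8]].
Insert 5: 5 bumps 6 from row 1; 6 appends to row 2. P = [[1, 5, 7], [2, 6], [3], [4], [8]].

So P = [[1, 5, 7], [2, 6], [3], [4], [8]].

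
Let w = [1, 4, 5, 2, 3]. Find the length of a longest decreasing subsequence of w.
2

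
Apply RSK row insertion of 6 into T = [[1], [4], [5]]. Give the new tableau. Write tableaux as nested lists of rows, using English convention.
[[1, 6], [4], [5]]

6 is larger than every entry of row 1, so it is appended to row 1. The new tableau is [[1, 6], [4], [5]].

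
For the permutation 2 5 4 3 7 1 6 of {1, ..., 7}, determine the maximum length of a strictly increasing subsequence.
3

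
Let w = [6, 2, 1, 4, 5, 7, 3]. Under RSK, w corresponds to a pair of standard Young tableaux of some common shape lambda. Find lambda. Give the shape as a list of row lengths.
Row-insert each entry into an empty tableau.

After inserting 6: P = [[6]].
After inserting 2: P = [[2], [6]].
After inserting 1: P = [[1], [2], [6]].
After inserting 4: P = [[1, 4], [2], [6]].
After inserting 5: P = [[1, 4, 5], [2], [6]].
After inserting 7: P = [[1, 4, 5, 7], [2], [6]].
After inserting 3: P = [[1, 3, 5, 7], [2, 4], [6]].

The final insertion tableau P = [[1, 3, 5, 7], [2, 4], [6]] has shape [4, 2, 1].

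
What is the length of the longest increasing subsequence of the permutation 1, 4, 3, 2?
2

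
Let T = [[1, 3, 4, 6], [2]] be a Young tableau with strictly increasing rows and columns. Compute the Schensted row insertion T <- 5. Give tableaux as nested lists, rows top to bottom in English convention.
In row 1, 5 replaces 6 (the leftmost entry greater than 5); 6 is bumped to row 2. 6 is appended to row 2. The new tableau is [[1, 3, 4, 5], [2, 6]].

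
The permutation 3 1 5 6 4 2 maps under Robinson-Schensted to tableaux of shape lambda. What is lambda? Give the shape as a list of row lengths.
Row-insert each entry into an empty tableau.

After inserting 3: P = [[3]].
After inserting 1: P = [[1], [3]].
After inserting 5: P = [[1, 5], [3]].
After inserting 6: P = [[1, 5, 6], [3]].
After inserting 4: P = [[1, 4, 6], [3, 5]].
After inserting 2: P = [[1, 2, 6], [3, 4], [5]].

The final insertion tableau P = [[1, 2, 6], [3, 4], [5]] has shape [3, 2, 1].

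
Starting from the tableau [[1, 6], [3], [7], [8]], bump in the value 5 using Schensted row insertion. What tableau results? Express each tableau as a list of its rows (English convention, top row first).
[[1, 5], [3, 6], [7], [8]]

In row 1, 5 replaces 6 (the leftmost entry greater than 5); 6 is bumped to row 2. 6 is appended to row 2. The new tableau is [[1, 5], [3, 6], [7], [8]].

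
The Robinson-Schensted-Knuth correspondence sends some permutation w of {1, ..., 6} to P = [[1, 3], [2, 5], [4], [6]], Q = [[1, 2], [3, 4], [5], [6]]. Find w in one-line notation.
Reverse RSK: for i = n, n-1, ..., 1, locate i in Q, remove the corresponding corner cell from P, and reverse-bump its entry up through P; the value ejected from row 1 is w(i).

So w = 4 6 2 5 3 1.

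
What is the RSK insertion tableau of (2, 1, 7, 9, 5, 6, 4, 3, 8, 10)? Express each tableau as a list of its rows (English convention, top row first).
Insert 2: appended to row 1. P = [[2]].
Insert 1: 1 bumps 2 from row 1; 2 starts row 2. P = [[1], [2]].
Insert 7: appended to row 1. P = [[1, 7], [2]].
Insert 9: appended to row 1. P = [[1, 7, 9], [2]].
Insert 5: 5 bumps 7 from row 1; 7 appends to row 2. P = [[1, 5, 9], [2, 7]].
Insert 6: 6 bumps 9 from row 1; 9 appends to row 2. P = [[1, 5, 6], [2, 7, 9]].
Insert 4: 4 bumps 5 from row 1; 5 bumps 7 from row 2; 7 starts row 3. P = [[1, 4, 6], [2, 5, 9], [7]].
Insert 3: 3 bumps 4 from row 1; 4 bumps 5 from row 2; 5 bumps 7 from row 3; 7 starts row 4. P = [[1, 3, 6], [2, 4, 9], [5], [7]].
Insert 8: appended to row 1. P = [[1, 3, 6, 8], [2, 4, 9], [5], [7]].
Insert 10: appended to row 1. P = [[1, 3, 6, 8, 10], [2, 4, 9], [5], [7]].

So P = [[1, 3, 6, 8, 10], [2, 4, 9], [5], [7]].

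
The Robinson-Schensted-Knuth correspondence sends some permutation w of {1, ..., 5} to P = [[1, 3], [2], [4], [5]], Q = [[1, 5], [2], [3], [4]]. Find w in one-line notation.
5 4 2 1 3

Reverse the RSK construction: for i from n down to 1, find the cell of Q containing i, remove the entry at that cell from P, and reverse-bump it up through P; the value ejected from row 1 is w(i).

Step i=5: Q has 5 at row 1, column 2; remove that cell from P, ejecting 3. So w(5) = 3. P is now [[1], [2], [4], [5]].
Step i=4: Q has 4 at row 4, column 1; remove 5 from row 4 of P and reverse-bump: 5 enters row 3 and ejects 4; 4 enters row 2 and ejects 2; 2 enters row 1 and ejects 1. So w(4) = 1. P is now [[2], [4], [5]].
Step i=3: Q has 3 at row 3, column 1; remove 5 from row 3 of P and reverse-bump: 5 enters row 2 and ejects 4; 4 enters row 1 and ejects 2. So w(3) = 2. P is now [[4], [5]].
Step i=2: Q has 2 at row 2, column 1; remove 5 from row 2 of P and reverse-bump: 5 enters row 1 and ejects 4. So w(2) = 4. P is now [[5]].
Step i=1: Q has 1 at row 1, column 1; remove that cell from P, ejecting 5. So w(1) = 5. P is now [].

So w = 5 4 2 1 3.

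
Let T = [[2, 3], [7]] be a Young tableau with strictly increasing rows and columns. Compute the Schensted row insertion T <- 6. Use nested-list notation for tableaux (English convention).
6 is larger than every entry of row 1, so it is appended to row 1. The new tableau is [[2, 3, 6], [7]].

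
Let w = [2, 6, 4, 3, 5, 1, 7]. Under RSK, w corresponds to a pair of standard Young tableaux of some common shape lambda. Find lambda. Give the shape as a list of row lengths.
Row-insert each entry into an empty tableau.

After inserting 2: P = [[2]].
After inserting 6: P = [[2, 6]].
After inserting 4: P = [[2, 4], [6]].
After inserting 3: P = [[2, 3], [4], [6]].
After inserting 5: P = [[2, 3, 5], [4], [6]].
After inserting 1: P = [[1, 3, 5], [2], [4], [6]].
After inserting 7: P = [[1, 3, 5, 7], [2], [4], [6]].

The final insertion tableau P = [[1, 3, 5, 7], [2], [4], [6]] has shape [4, 1, 1, 1].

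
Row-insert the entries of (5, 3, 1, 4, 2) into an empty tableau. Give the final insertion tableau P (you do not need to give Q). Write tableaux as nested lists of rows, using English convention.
P = [[1, 2], [3, 4], [5]]

Insert 5: appended to row 1. P = [[5]].
Insert 3: 3 bumps 5 from row 1; 5 starts row 2. P = [[3], [5]].
Insert 1: 1 bumps 3 from row 1; 3 bumps 5 from row 2; 5 starts row 3. P = [[1], [3], [5]].
Insert 4: appended to row 1. P = [[1, 4], [3], [5]].
Insert 2: 2 bumps 4 from row 1; 4 appends to row 2. P = [[1, 2], [3, 4], [5]].

So P = [[1, 2], [3, 4], [5]].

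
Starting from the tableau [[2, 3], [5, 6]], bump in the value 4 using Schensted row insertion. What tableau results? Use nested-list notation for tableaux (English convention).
[[2, 3, 4], [5, 6]]

4 is larger than every entry of row 1, so it is appended to row 1. The new tableau is [[2, 3, 4], [5, 6]].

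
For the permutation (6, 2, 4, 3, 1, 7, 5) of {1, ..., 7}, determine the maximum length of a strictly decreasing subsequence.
4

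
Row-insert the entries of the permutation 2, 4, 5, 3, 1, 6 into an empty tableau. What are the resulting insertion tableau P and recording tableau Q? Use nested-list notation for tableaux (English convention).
P = [[1, 3, 5, 6], [2], [4]], Q = [[1, 2, 3, 6], [4], [5]]

Insert each entry of the permutation into P by Schensted row insertion, recording in Q the position of each new cell.

Insert 2: appended to row 1. P = [[2]].
Insert 4: appended to row 1. P = [[2, 4]].
Insert 5: appended to row 1. P = [[2, 4, 5]].
Insert 3: 3 bumps 4 from row 1; 4 starts row 2. P = [[2, 3, 5], [4]].
Insert 1: 1 bumps 2 from row 1; 2 bumps 4 from row 2; 4 starts row 3. P = [[1, 3, 5], [2], [4]].
Insert 6: appended to row 1. P = [[1, 3, 5, 6], [2], [4]].

So P = [[1, 3, 5, 6], [2], [4]], Q = [[1, 2, 3, 6], [4], [5]].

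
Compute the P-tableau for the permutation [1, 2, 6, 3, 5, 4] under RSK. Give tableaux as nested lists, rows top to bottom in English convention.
P = [[1, 2, 3, 4], [5], [6]]

Insert 1: appended to row 1. P = [[1]].
Insert 2: appended to row 1. P = [[1, 2]].
Insert 6: appended to row 1. P = [[1, 2, 6]].
Insert 3: 3 bumps 6 from row 1; 6 starts row 2. P = [[1, 2, 3], [6]].
Insert 5: appended to row 1. P = [[1, 2, 3, 5], [6]].
Insert 4: 4 bumps 5 from row 1; 5 bumps 6 from row 2; 6 starts row 3. P = [[1, 2, 3, 4], [5], [6]].

So P = [[1, 2, 3, 4], [5], [6]].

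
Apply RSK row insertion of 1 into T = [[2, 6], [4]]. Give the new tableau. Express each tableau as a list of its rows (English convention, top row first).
[[1, 6], [2], [4]]

In row 1, 1 replaces 2 (the leftmost entry greater than 1); 2 is bumped to row 2. In row 2, 2 replaces 4 (the leftmost entry greater than 2); 4 is bumped to row 3. 4 starts a new row 3. The new tableau is [[1, 6], [2], [4]].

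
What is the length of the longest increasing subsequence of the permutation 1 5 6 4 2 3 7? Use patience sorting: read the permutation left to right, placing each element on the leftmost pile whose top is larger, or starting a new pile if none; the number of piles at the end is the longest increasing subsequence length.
4

1: new pile. tops = [1]
5: new pile. tops = [1, 5]
6: new pile. tops = [1, 5, 6]
4: onto pile 2 (replacing 5). tops = [1, 4, 6]
2: onto pile 2 (replacing 4). tops = [1, 2, 6]
3: onto pile 3 (replacing 6). tops = [1, 2, 3]
7: new pile. tops = [1, 2, 3, 7]

4 piles, so the longest increasing subsequence has length 4.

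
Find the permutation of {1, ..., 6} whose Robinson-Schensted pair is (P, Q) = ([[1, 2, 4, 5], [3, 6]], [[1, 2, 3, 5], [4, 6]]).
1 3 4 2 6 5

Reverse the RSK construction: for i from n down to 1, find the cell of Q containing i, remove the entry at that cell from P, and reverse-bump it up through P; the value ejected from row 1 is w(i).

Step i=6: Q has 6 at row 2, column 2; remove 6 from row 2 of P and reverse-bump: 6 enters row 1 and ejects 5. So w(6) = 5. P is now [[1, 2, 4, 6], [3]].
Step i=5: Q has 5 at row 1, column 4; remove that cell from P, ejecting 6. So w(5) = 6. P is now [[1, 2, 4], [3]].
Step i=4: Q has 4 at row 2, column 1; remove 3 from row 2 of P and reverse-bump: 3 enters row 1 and ejects 2. So w(4) = 2. P is now [[1, 3, 4]].
Step i=3: Q has 3 at row 1, column 3; remove that cell from P, ejecting 4. So w(3) = 4. P is now [[1, 3]].
Step i=2: Q has 2 at row 1, column 2; remove that cell from P, ejecting 3. So w(2) = 3. P is now [[1]].
Step i=1: Q has 1 at row 1, column 1; remove that cell from P, ejecting 1. So w(1) = 1. P is now [].

So w = 1 3 4 2 6 5.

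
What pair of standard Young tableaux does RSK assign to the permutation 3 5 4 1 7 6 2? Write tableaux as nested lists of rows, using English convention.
Insert each entry of the permutation into P by Schensted row insertion, recording in Q the position of each new cell.

Insert 3: appended to row 1. P = [[3]].
Insert 5: appended to row 1. P = [[3, 5]].
Insert 4: 4 bumps 5 from row 1; 5 starts row 2. P = [[3, 4], [5]].
Insert 1: 1 bumps 3 from row 1; 3 bumps 5 from row 2; 5 starts row 3. P = [[1, 4], [3], [5]].
Insert 7: appended to row 1. P = [[1, 4, 7], [3], [5]].
Insert 6: 6 bumps 7 from row 1; 7 appends to row 2. P = [[1, 4, 6], [3, 7], [5]].
Insert 2: 2 bumps 4 from row 1; 4 bumps 7 from row 2; 7 appends to row 3. P = [[1, 2, 6], [3, 4], [5, 7]].

So P = [[1, 2, 6], [3, 4], [5, 7]], Q = [[1, 2, 5], [3, 6], [4, 7]].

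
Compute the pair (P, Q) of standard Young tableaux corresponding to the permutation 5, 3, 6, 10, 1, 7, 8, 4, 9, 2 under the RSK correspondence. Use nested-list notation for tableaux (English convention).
Insert each entry of the permutation into P by Schensted row insertion, recording in Q the position of each new cell.

Insert 5: appended to row 1. P = [[5]].
Insert 3: 3 bumps 5 from row 1; 5 starts row 2. P = [[3], [5]].
Insert 6: appended to row 1. P = [[3, 6], [5]].
Insert 10: appended to row 1. P = [[3, 6, 10], [5]].
Insert 1: 1 bumps 3 from row 1; 3 bumps 5 from row 2; 5 starts row 3. P = [[1, 6, 10], [3], [5]].
Insert 7: 7 bumps 10 from row 1; 10 appends to row 2. P = [[1, 6, 7], [3, 10], [5]].
Insert 8: appended to row 1. P = [[1, 6, 7, 8], [3, 10], [5]].
Insert 4: 4 bumps 6 from row 1; 6 bumps 10 from row 2; 10 appends to row 3. P = [[1, 4, 7, 8], [3, 6], [5, 10]].
Insert 9: appended to row 1. P = [[1, 4, 7, 8, 9], [3, 6], [5, 10]].
Insert 2: 2 bumps 4 from row 1; 4 bumps 6 from row 2; 6 bumps 10 from row 3; 10 starts row 4. P = [[1, 2, 7, 8, 9], [3, 4], [5, 6], [10]].

So P = [[1, 2, 7, 8, 9], [3, 4], [5, 6], [10]], Q = [[1, 3, 4, 7, 9], [2, 6], [5, 8], [10]].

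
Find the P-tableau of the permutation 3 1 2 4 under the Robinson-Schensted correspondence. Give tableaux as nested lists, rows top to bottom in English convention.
P = [[1, 2, 4], [3]]

Insert 3: appended to row 1. P = [[3]].
Insert 1: 1 bumps 3 from row 1; 3 starts row 2. P = [[1], [3]].
Insert 2: appended to row 1. P = [[1, 2], [3]].
Insert 4: appended to row 1. P = [[1, 2, 4], [3]].

So P = [[1, 2, 4], [3]].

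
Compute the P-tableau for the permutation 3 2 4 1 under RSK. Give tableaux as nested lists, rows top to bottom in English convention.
Insert 3: appended to row 1. P = [[3]].
Insert 2: 2 bumps 3 from row 1; 3 starts row 2. P = [[2], [3]].
Insert 4: appended to row 1. P = [[2, 4], [3]].
Insert 1: 1 bumps 2 from row 1; 2 bumps 3 from row 2; 3 starts row 3. P = [[1, 4], [2], [3]].

So P = [[1, 4], [2], [3]].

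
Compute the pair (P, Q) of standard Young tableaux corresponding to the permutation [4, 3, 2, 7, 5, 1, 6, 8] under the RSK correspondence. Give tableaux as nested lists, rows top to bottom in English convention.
Insert each entry of the permutation into P by Schensted row insertion, recording in Q the position of each new cell.

Insert 4: appended to row 1. P = [[4]].
Insert 3: 3 bumps 4 from row 1; 4 starts row 2. P = [[3], [4]].
Insert 2: 2 bumps 3 from row 1; 3 bumps 4 from row 2; 4 starts row 3. P = [[2], [3], [4]].
Insert 7: appended to row 1. P = [[2, 7], [3], [4]].
Insert 5: 5 bumps 7 from row 1; 7 appends to row 2. P = [[2, 5], [3, 7], [4]].
Insert 1: 1 bumps 2 from row 1; 2 bumps 3 from row 2; 3 bumps 4 from row 3; 4 starts row 4. P = [[1, 5], [2, 7], [3], [4]].
Insert 6: appended to row 1. P = [[1, 5, 6], [2, 7], [3], [4]].
Insert 8: appended to row 1. P = [[1, 5, 6, 8], [2, 7], [3], [4]].

So P = [[1, 5, 6, 8], [2, 7], [3], [4]], Q = [[1, 4, 7, 8], [2, 5], [3], [6]].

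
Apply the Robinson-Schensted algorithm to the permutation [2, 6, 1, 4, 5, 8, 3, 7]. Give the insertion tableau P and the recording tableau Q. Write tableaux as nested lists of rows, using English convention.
Insert each entry of the permutation into P by Schensted row insertion, recording in Q the position of each new cell.

Insert 2: appended to row 1. P = [[2]].
Insert 6: appended to row 1. P = [[2, 6]].
Insert 1: 1 bumps 2 from row 1; 2 starts row 2. P = [[1, 6], [2]].
Insert 4: 4 bumps 6 from row 1; 6 appends to row 2. P = [[1, 4], [2, 6]].
Insert 5: appended to row 1. P = [[1, 4, 5], [2, 6]].
Insert 8: appended to row 1. P = [[1, 4, 5, 8], [2, 6]].
Insert 3: 3 bumps 4 from row 1; 4 bumps 6 from row 2; 6 starts row 3. P = [[1, 3, 5, 8], [2, 4], [6]].
Insert 7: 7 bumps 8 from row 1; 8 appends to row 2. P = [[1, 3, 5, 7], [2, 4, 8], [6]].

So P = [[1, 3, 5, 7], [2, 4, 8], [6]], Q = [[1, 2, 5, 6], [3, 4, 8], [7]].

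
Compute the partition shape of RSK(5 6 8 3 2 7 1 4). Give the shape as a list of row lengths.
[3, 2, 2, 1]

Row-insert each entry into an empty tableau.

After inserting 5: P = [[5]].
After inserting 6: P = [[5, 6]].
After inserting 8: P = [[5, 6, 8]].
After inserting 3: P = [[3, 6, 8], [5]].
After inserting 2: P = [[2, 6, 8], [3], [5]].
After inserting 7: P = [[2, 6, 7], [3, 8], [5]].
After inserting 1: P = [[1, 6, 7], [2, 8], [3], [5]].
After inserting 4: P = [[1, 4, 7], [2, 6], [3, 8], [5]].

The final insertion tableau P = [[1, 4, 7], [2, 6], [3, 8], [5]] has shape [3, 2, 2, 1].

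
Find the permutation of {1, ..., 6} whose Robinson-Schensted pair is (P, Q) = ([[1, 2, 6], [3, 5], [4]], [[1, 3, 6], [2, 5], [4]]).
4 3 5 1 2 6

Reverse RSK: for i = n, n-1, ..., 1, locate i in Q, remove the corresponding corner cell from P, and reverse-bump its entry up through P; the value ejected from row 1 is w(i).

So w = 4 3 5 1 2 6.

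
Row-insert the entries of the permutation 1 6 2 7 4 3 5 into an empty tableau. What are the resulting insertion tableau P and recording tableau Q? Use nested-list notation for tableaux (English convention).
Insert each entry of the permutation into P by Schensted row insertion, recording in Q the position of each new cell.

After inserting 1: P = [[1]].
After inserting 6: P = [[1, 6]].
After inserting 2: P = [[1, 2], [6]].
After inserting 7: P = [[1, 2, 7], [6]].
After inserting 4: P = [[1, 2, 4], [6, 7]].
After inserting 3: P = [[1, 2, 3], [4, 7], [6]].
After inserting 5: P = [[1, 2, 3, 5], [4, 7], [6]].

So P = [[1, 2, 3, 5], [4, 7], [6]], Q = [[1, 2, 4, 7], [3, 5], [6]].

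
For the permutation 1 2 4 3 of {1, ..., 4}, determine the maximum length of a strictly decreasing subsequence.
2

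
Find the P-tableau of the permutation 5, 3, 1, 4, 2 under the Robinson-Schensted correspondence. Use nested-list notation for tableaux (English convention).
P = [[1, 2], [3, 4], [5]]

Insert 5: appended to row 1. P = [[5]].
Insert 3: 3 bumps 5 from row 1; 5 starts row 2. P = [[3], [5]].
Insert 1: 1 bumps 3 from row 1; 3 bumps 5 from row 2; 5 starts row 3. P = [[1], [3], [5]].
Insert 4: appended to row 1. P = [[1, 4], [3], [5]].
Insert 2: 2 bumps 4 from row 1; 4 appends to row 2. P = [[1, 2], [3, 4], [5]].

So P = [[1, 2], [3, 4], [5]].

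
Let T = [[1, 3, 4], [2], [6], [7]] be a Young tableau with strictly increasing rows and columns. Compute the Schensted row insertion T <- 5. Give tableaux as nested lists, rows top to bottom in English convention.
[[1, 3, 4, 5], [2], [6], [7]]

5 is larger than every entry of row 1, so it is appended to row 1. The new tableau is [[1, 3, 4, 5], [2], [6], [7]].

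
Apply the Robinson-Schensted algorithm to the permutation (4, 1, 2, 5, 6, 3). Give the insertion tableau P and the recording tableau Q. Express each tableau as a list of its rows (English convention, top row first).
Insert each entry of the permutation into P by Schensted row insertion, recording in Q the position of each new cell.

Insert 4: appended to row 1. P = [[4]].
Insert 1: 1 bumps 4 from row 1; 4 starts row 2. P = [[1], [4]].
Insert 2: appended to row 1. P = [[1, 2], [4]].
Insert 5: appended to row 1. P = [[1, 2, 5], [4]].
Insert 6: appended to row 1. P = [[1, 2, 5, 6], [4]].
Insert 3: 3 bumps 5 from row 1; 5 appends to row 2. P = [[1, 2, 3, 6], [4, 5]].

So P = [[1, 2, 3, 6], [4, 5]], Q = [[1, 3, 4, 5], [2, 6]].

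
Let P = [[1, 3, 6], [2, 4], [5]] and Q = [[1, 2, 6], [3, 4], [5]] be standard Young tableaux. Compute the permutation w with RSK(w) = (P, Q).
2 5 1 4 3 6

Reverse the RSK construction: for i from n down to 1, find the cell of Q containing i, remove the entry at that cell from P, and reverse-bump it up through P; the value ejected from row 1 is w(i).

Step i=6: Q has 6 at row 1, column 3; remove that cell from P, ejecting 6. So w(6) = 6. P is now [[1, 3], [2, 4], [5]].
Step i=5: Q has 5 at row 3, column 1; remove 5 from row 3 of P and reverse-bump: 5 enters row 2 and ejects 4; 4 enters row 1 and ejects 3. So w(5) = 3. P is now [[1, 4], [2, 5]].
Step i=4: Q has 4 at row 2, column 2; remove 5 from row 2 of P and reverse-bump: 5 enters row 1 and ejects 4. So w(4) = 4. P is now [[1, 5], [2]].
Step i=3: Q has 3 at row 2, column 1; remove 2 from row 2 of P and reverse-bump: 2 enters row 1 and ejects 1. So w(3) = 1. P is now [[2, 5]].
Step i=2: Q has 2 at row 1, column 2; remove that cell from P, ejecting 5. So w(2) = 5. P is now [[2]].
Step i=1: Q has 1 at row 1, column 1; remove that cell from P, ejecting 2. So w(1) = 2. P is now [].

So w = 2 5 1 4 3 6.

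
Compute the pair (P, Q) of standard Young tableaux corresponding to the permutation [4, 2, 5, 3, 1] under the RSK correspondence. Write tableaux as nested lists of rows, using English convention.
P = [[1, 3], [2, 5], [4]], Q = [[1, 3], [2, 4], [5]]

Insert each entry of the permutation into P by Schensted row insertion, recording in Q the position of each new cell.

Insert 4: appended to row 1. P = [[4]].
Insert 2: 2 bumps 4 from row 1; 4 starts row 2. P = [[2], [4]].
Insert 5: appended to row 1. P = [[2, 5], [4]].
Insert 3: 3 bumps 5 from row 1; 5 appends to row 2. P = [[2, 3], [4, 5]].
Insert 1: 1 bumps 2 from row 1; 2 bumps 4 from row 2; 4 starts row 3. P = [[1, 3], [2, 5], [4]].

So P = [[1, 3], [2, 5], [4]], Q = [[1, 3], [2, 4], [5]].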